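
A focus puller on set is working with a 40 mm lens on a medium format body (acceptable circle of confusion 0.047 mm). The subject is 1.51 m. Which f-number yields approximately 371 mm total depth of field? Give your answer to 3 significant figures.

f/2.80

Write h = H − f = f²/(N·c). The thin-lens limits are Dn = s·h/(h + (s−f)) and Df = s·h/(h − (s−f)), so DoF = Df − Dn = 2·s·(s−f)·h / (h² − (s−f)²).
That is a quadratic in h: DoF·h² − 2·s·(s−f)·h − DoF·(s−f)² = 0 ⇒ h = (s−f)·(s + √(s² + DoF²)) / DoF = 1470 × (1510 + √(1510² + 371²)) / 371 = 1470 × (1510 + 1554.91) / 371 ≈ 12144 mm.
Then N = f²/(c·h) = 40² / (0.047 × 12144) = 1600 / 570.77 ≈ 2.80.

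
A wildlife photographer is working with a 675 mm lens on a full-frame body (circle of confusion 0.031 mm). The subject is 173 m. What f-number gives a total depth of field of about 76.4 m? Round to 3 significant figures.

Write h = H − f = f²/(N·c). The thin-lens limits are Dn = s·h/(h + (s−f)) and Df = s·h/(h − (s−f)), so DoF = Df − Dn = 2·s·(s−f)·h / (h² − (s−f)²).
That is a quadratic in h: DoF·h² − 2·s·(s−f)·h − DoF·(s−f)² = 0 ⇒ h = (s−f)·(s + √(s² + DoF²)) / DoF = 172325 × (173000 + √(173000² + 76400²)) / 76400 = 172325 × (173000 + 189119) / 76400 ≈ 816782 mm.
Then N = f²/(c·h) = 675² / (0.031 × 816782) = 455625 / 25320 ≈ 18.

f/18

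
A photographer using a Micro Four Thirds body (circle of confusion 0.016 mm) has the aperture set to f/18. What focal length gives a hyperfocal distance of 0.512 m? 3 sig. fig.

12.0 mm

From H = f²/(N·c) + f, with f ≪ H: f ≈ √(H·N·c) = √(512 × 18 × 0.016) = √147.46 ≈ 12.14 mm.
Exact: f² + N·c·f − N·c·H = 0 ⇒ f = (−N·c + √((N·c)² + 4·N·c·H))/2 = (−0.288 + √589.91)/2 ≈ 12.000 mm ≈ 12.0 mm.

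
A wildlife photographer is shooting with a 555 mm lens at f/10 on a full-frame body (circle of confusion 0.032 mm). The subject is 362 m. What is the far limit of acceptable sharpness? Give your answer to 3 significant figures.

580 m

Hyperfocal distance H = f²/(N·c) + f = 555²/(10 × 0.032) + 555 = 308025/0.32 + 555 ≈ 963133.1 mm ≈ 963.1 m.
Far limit Df = s·(H − f)/(H − s) = 362000 × (963133.1 − 555) / (963133.1 − 362000) = 362000 × 962578.1 / 601133.1 ≈ 579661 mm ≈ 580 m.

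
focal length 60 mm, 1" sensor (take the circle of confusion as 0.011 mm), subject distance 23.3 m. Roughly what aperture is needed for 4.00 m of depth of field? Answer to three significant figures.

Write h = H − f = f²/(N·c). The thin-lens limits are Dn = s·h/(h + (s−f)) and Df = s·h/(h − (s−f)), so DoF = Df − Dn = 2·s·(s−f)·h / (h² − (s−f)²).
That is a quadratic in h: DoF·h² − 2·s·(s−f)·h − DoF·(s−f)² = 0 ⇒ h = (s−f)·(s + √(s² + DoF²)) / DoF = 23240 × (23300 + √(23300² + 4000²)) / 4000 = 23240 × (23300 + 23640.9) / 4000 ≈ 272726 mm.
Then N = f²/(c·h) = 60² / (0.011 × 272726) = 3600 / 3000.0 ≈ 1.20.

f/1.20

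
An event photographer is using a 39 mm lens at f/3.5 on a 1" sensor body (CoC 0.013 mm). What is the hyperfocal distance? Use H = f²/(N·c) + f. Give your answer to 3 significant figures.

33.5 m

Hyperfocal distance H = f²/(N·c) + f = 39²/(3.5 × 0.013) + 39 = 1521/0.0455 + 39 ≈ 33467.6 mm ≈ 33.5 m.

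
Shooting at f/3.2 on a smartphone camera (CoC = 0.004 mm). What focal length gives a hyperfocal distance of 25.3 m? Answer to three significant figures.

18.0 mm

From H = f²/(N·c) + f, with f ≪ H: f ≈ √(H·N·c) = √(25300 × 3.2 × 0.004) = √323.84 ≈ 18.00 mm.
The +f correction barely moves this — solving exactly, f² + N·c·f − N·c·H = 0 ⇒ f = (−N·c + √((N·c)² + 4·N·c·H))/2 = (−0.0128 + √1295.4)/2 ≈ 17.989 mm, so f ≈ 18.0 mm.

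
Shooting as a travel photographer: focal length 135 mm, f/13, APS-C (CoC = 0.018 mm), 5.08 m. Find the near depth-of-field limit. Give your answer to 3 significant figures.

4.78 m

Hyperfocal distance H = f²/(N·c) + f = 135²/(13 × 0.018) + 135 = 18225/0.234 + 135 ≈ 78019.6 mm ≈ 78.02 m.
Near limit Dn = s·(H − f)/(H + s − 2f) = 5080 × (78019.6 − 135) / (78019.6 + 5080 − 2 × 135) = 5080 × 77884.6 / 82829.6 ≈ 4776.7 mm ≈ 4.78 m.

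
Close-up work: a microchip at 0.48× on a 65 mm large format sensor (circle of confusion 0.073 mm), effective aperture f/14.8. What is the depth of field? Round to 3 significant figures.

At magnification m, DoF ≈ 2·N_eff·c/m² = 2 × 14.8 × 0.073 / 0.48² = 2.161 / 0.2304 ≈ 9.38 mm.

9.38 mm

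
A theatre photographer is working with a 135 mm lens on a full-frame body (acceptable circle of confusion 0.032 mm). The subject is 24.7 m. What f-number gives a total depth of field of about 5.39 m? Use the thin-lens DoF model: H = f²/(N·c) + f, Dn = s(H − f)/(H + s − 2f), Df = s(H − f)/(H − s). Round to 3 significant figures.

f/2.50

Write h = H − f = f²/(N·c). The thin-lens limits are Dn = s·h/(h + (s−f)) and Df = s·h/(h − (s−f)), so DoF = Df − Dn = 2·s·(s−f)·h / (h² − (s−f)²).
That is a quadratic in h: DoF·h² − 2·s·(s−f)·h − DoF·(s−f)² = 0 ⇒ h = (s−f)·(s + √(s² + DoF²)) / DoF = 24565 × (24700 + √(24700² + 5390²)) / 5390 = 24565 × (24700 + 25281.3) / 5390 ≈ 227790 mm.
Then N = f²/(c·h) = 135² / (0.032 × 227790) = 18225 / 7289.3 ≈ 2.50.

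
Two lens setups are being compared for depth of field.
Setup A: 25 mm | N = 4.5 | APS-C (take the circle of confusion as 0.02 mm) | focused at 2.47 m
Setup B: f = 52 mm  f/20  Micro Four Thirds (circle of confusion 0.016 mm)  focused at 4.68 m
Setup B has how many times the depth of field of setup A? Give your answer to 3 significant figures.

Setup A: H = 25²/(4.5×0.02) + 25 ≈ 6969.4 mm; DoF = Df − Dn = 3812.2 − 1826.8 ≈ 1985.4 mm.
Setup B: H = 52²/(20×0.016) + 52 ≈ 8502.0 mm; DoF = Df − Dn = 10346.9 − 3023.9 ≈ 7323.0 mm.
Ratio = 7323.0 / 1985.4 ≈ 3.69.

3.69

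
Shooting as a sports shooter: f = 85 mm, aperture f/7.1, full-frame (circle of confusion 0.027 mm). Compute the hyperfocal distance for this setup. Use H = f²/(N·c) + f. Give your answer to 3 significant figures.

Hyperfocal distance H = f²/(N·c) + f = 85²/(7.1 × 0.027) + 85 = 7225/0.1917 + 85 ≈ 37774.1 mm ≈ 37.8 m.

37.8 m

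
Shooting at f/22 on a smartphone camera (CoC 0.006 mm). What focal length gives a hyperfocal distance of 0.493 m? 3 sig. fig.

8.00 mm

From H = f²/(N·c) + f, with f ≪ H: f ≈ √(H·N·c) = √(493 × 22 × 0.006) = √65.076 ≈ 8.067 mm.
Exact: f² + N·c·f − N·c·H = 0 ⇒ f = (−N·c + √((N·c)² + 4·N·c·H))/2 = (−0.132 + √260.32)/2 ≈ 8.0012 mm ≈ 8.00 mm.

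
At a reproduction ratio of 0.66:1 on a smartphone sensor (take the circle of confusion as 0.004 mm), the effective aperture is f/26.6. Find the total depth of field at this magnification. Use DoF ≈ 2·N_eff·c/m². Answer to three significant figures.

0.489 mm

At magnification m, DoF ≈ 2·N_eff·c/m² = 2 × 26.6 × 0.004 / 0.66² = 0.2128 / 0.4356 ≈ 0.489 mm.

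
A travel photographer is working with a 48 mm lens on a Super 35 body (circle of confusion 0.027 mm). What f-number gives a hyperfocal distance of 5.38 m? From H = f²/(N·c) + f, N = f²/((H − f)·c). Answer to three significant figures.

f/16

Rearrange H = f²/(N·c) + f for N: N = f² / ((H − f)·c).
N = 48² / ((5380 − 48) × 0.027) = 2304 / 144.0 ≈ 16.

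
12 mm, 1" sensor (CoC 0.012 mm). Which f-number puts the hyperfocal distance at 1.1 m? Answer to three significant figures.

Rearrange H = f²/(N·c) + f for N: N = f² / ((H − f)·c).
N = 12² / ((1100 − 12) × 0.012) = 144 / 13.06 ≈ 11.

f/11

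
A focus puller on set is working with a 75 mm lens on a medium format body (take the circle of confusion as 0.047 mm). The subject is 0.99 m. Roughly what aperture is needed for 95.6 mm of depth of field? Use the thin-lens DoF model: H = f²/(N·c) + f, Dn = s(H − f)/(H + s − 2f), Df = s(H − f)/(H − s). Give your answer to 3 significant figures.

Write h = H − f = f²/(N·c). The thin-lens limits are Dn = s·h/(h + (s−f)) and Df = s·h/(h − (s−f)), so DoF = Df − Dn = 2·s·(s−f)·h / (h² − (s−f)²).
That is a quadratic in h: DoF·h² − 2·s·(s−f)·h − DoF·(s−f)² = 0 ⇒ h = (s−f)·(s + √(s² + DoF²)) / DoF = 915 × (990 + √(990² + 95.6²)) / 95.6 = 915 × (990 + 994.605) / 95.6 ≈ 18995 mm.
Then N = f²/(c·h) = 75² / (0.047 × 18995) = 5625 / 892.76 ≈ 6.30.

f/6.30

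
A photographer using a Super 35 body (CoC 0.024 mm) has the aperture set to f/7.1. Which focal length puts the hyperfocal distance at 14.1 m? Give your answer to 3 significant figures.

48.9 mm

From H = f²/(N·c) + f, with f ≪ H: f ≈ √(H·N·c) = √(14100 × 7.1 × 0.024) = √2402.6 ≈ 49.02 mm.
Exact: f² + N·c·f − N·c·H = 0 ⇒ f = (−N·c + √((N·c)² + 4·N·c·H))/2 = (−0.1704 + √9610.6)/2 ≈ 48.932 mm ≈ 48.9 mm.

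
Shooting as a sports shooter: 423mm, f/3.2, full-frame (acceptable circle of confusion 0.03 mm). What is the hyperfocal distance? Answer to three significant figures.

1860 m

Hyperfocal distance H = f²/(N·c) + f = 423²/(3.2 × 0.03) + 423 = 178929/0.096 + 423 ≈ 1864266.8 mm ≈ 1860 m.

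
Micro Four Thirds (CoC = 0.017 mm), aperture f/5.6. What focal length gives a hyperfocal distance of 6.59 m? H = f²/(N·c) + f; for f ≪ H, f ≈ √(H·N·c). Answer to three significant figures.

25.0 mm

From H = f²/(N·c) + f, with f ≪ H: f ≈ √(H·N·c) = √(6590 × 5.6 × 0.017) = √627.37 ≈ 25.05 mm.
Exact: f² + N·c·f − N·c·H = 0 ⇒ f = (−N·c + √((N·c)² + 4·N·c·H))/2 = (−0.0952 + √2509.5)/2 ≈ 25.000 mm ≈ 25.0 mm.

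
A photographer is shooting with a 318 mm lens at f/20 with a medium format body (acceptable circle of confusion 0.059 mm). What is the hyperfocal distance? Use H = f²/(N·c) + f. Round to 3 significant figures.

Hyperfocal distance H = f²/(N·c) + f = 318²/(20 × 0.059) + 318 = 101124/1.18 + 318 ≈ 86016.3 mm ≈ 86.0 m.

86.0 m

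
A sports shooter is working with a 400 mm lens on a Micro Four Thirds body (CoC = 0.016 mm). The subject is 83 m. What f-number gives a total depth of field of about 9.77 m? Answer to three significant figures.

Write h = H − f = f²/(N·c). The thin-lens limits are Dn = s·h/(h + (s−f)) and Df = s·h/(h − (s−f)), so DoF = Df − Dn = 2·s·(s−f)·h / (h² − (s−f)²).
That is a quadratic in h: DoF·h² − 2·s·(s−f)·h − DoF·(s−f)² = 0 ⇒ h = (s−f)·(s + √(s² + DoF²)) / DoF = 82600 × (83000 + √(83000² + 9770²)) / 9770 = 82600 × (83000 + 83573.0) / 9770 ≈ 1408284 mm.
Then N = f²/(c·h) = 400² / (0.016 × 1408284) = 160000 / 22533 ≈ 7.10.

f/7.10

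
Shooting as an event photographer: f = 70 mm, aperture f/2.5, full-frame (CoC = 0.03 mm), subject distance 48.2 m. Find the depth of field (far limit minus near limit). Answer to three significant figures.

Hyperfocal distance H = f²/(N·c) + f = 70²/(2.5 × 0.03) + 70 = 4900/0.075 + 70 ≈ 65403.3 mm ≈ 65.40 m.
Near limit Dn = s·(H − f)/(H + s − 2f) = 48200 × (65403.3 − 70) / (65403.3 + 48200 − 2 × 70) = 48200 × 65333.3 / 113463.3 ≈ 27754 mm.
Far limit Df = s·(H − f)/(H − s) = 48200 × (65403.3 − 70) / (65403.3 − 48200) = 48200 × 65333.3 / 17203.3 ≈ 183050 mm.
Depth of field = Df − Dn = 183050 − 27754 ≈ 155296 mm ≈ 155 m.

155 m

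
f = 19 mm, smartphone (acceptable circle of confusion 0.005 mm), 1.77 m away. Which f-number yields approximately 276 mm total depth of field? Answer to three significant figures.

Write h = H − f = f²/(N·c). The thin-lens limits are Dn = s·h/(h + (s−f)) and Df = s·h/(h − (s−f)), so DoF = Df − Dn = 2·s·(s−f)·h / (h² − (s−f)²).
That is a quadratic in h: DoF·h² − 2·s·(s−f)·h − DoF·(s−f)² = 0 ⇒ h = (s−f)·(s + √(s² + DoF²)) / DoF = 1751 × (1770 + √(1770² + 276²)) / 276 = 1751 × (1770 + 1791.39) / 276 ≈ 22594 mm.
Then N = f²/(c·h) = 19² / (0.005 × 22594) = 361 / 112.97 ≈ 3.20.

f/3.20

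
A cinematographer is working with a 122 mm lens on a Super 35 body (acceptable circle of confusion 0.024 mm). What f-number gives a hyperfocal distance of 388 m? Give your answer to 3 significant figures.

f/1.60

Rearrange H = f²/(N·c) + f for N: N = f² / ((H − f)·c).
N = 122² / ((388000 − 122) × 0.024) = 14884 / 9309 ≈ 1.60.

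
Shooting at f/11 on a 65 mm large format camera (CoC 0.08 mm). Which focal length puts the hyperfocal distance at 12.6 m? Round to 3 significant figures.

105 mm

From H = f²/(N·c) + f, with f ≪ H: f ≈ √(H·N·c) = √(12600 × 11 × 0.08) = √11088 ≈ 105.3 mm.
The +f correction barely moves this — solving exactly, f² + N·c·f − N·c·H = 0 ⇒ f = (−N·c + √((N·c)² + 4·N·c·H))/2 = (−0.88 + √44353)/2 ≈ 104.86 mm, so f ≈ 105 mm.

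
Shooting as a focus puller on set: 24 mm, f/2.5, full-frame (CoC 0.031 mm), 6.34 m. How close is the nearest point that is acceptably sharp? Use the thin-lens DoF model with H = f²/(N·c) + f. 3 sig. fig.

3.43 m

Hyperfocal distance H = f²/(N·c) + f = 24²/(2.5 × 0.031) + 24 = 576/0.0775 + 24 ≈ 7456.3 mm ≈ 7.456 m.
Near limit Dn = s·(H − f)/(H + s − 2f) = 6340 × (7456.3 − 24) / (7456.3 + 6340 − 2 × 24) = 6340 × 7432.3 / 13748.3 ≈ 3427.4 mm ≈ 3.43 m.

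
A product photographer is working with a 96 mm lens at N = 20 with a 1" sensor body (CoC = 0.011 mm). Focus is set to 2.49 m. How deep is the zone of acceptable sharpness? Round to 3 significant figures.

286 mm

Hyperfocal distance H = f²/(N·c) + f = 96²/(20 × 0.011) + 96 = 9216/0.22 + 96 ≈ 41986.9 mm ≈ 41.99 m.
Near limit Dn = s·(H − f)/(H + s − 2f) = 2490 × (41986.9 − 96) / (41986.9 + 2490 − 2 × 96) = 2490 × 41890.9 / 44284.9 ≈ 2355.39 mm.
Far limit Df = s·(H − f)/(H − s) = 2490 × (41986.9 − 96) / (41986.9 − 2490) = 2490 × 41890.9 / 39496.9 ≈ 2640.92 mm.
Depth of field = Df − Dn = 2640.92 − 2355.39 ≈ 285.53 mm.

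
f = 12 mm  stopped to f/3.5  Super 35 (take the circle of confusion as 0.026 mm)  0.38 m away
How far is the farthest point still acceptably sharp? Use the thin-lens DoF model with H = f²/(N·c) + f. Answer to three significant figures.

495 mm

Hyperfocal distance H = f²/(N·c) + f = 12²/(3.5 × 0.026) + 12 = 144/0.091 + 12 ≈ 1594.4 mm ≈ 1.594 m.
Far limit Df = s·(H − f)/(H − s) = 380 × (1594.4 − 12) / (1594.4 − 380) = 380 × 1582.4 / 1214.4 ≈ 495.15 mm.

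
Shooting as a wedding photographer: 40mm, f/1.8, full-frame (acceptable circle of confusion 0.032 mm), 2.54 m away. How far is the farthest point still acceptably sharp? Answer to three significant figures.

Hyperfocal distance H = f²/(N·c) + f = 40²/(1.8 × 0.032) + 40 = 1600/0.0576 + 40 ≈ 27817.8 mm ≈ 27.82 m.
Far limit Df = s·(H − f)/(H − s) = 2540 × (27817.8 − 40) / (27817.8 − 2540) = 2540 × 27777.8 / 25277.8 ≈ 2791.2 mm ≈ 2.79 m.

2.79 m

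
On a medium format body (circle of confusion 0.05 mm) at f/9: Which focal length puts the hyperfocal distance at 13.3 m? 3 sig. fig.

From H = f²/(N·c) + f, with f ≪ H: f ≈ √(H·N·c) = √(13300 × 9 × 0.05) = √5985.0 ≈ 77.36 mm.
Exact: f² + N·c·f − N·c·H = 0 ⇒ f = (−N·c + √((N·c)² + 4·N·c·H))/2 = (−0.45 + √23940)/2 ≈ 77.138 mm ≈ 77.1 mm.

77.1 mm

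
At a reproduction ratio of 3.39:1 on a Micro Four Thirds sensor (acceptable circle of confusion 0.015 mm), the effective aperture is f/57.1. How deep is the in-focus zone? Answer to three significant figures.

At magnification m, DoF ≈ 2·N_eff·c/m² = 2 × 57.1 × 0.015 / 3.39² = 1.713 / 11.49 ≈ 0.149 mm.

0.149 mm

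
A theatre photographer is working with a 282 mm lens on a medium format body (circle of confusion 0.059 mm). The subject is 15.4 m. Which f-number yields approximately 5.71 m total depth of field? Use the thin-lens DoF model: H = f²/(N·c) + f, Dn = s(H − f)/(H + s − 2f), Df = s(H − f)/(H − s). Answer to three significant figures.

f/16

Write h = H − f = f²/(N·c). The thin-lens limits are Dn = s·h/(h + (s−f)) and Df = s·h/(h − (s−f)), so DoF = Df − Dn = 2·s·(s−f)·h / (h² − (s−f)²).
That is a quadratic in h: DoF·h² − 2·s·(s−f)·h − DoF·(s−f)² = 0 ⇒ h = (s−f)·(s + √(s² + DoF²)) / DoF = 15118 × (15400 + √(15400² + 5710²)) / 5710 = 15118 × (15400 + 16424.5) / 5710 ≈ 84260 mm.
Then N = f²/(c·h) = 282² / (0.059 × 84260) = 79524 / 4971.3 ≈ 16.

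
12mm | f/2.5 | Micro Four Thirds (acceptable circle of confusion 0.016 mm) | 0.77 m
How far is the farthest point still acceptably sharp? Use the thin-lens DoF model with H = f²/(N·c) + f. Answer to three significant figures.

0.975 m

Hyperfocal distance H = f²/(N·c) + f = 12²/(2.5 × 0.016) + 12 = 144/0.04 + 12 ≈ 3612.0 mm ≈ 3.612 m.
Far limit Df = s·(H − f)/(H − s) = 770 × (3612.0 − 12) / (3612.0 − 770) = 770 × 3600.0 / 2842.0 ≈ 975.37 mm ≈ 0.975 m.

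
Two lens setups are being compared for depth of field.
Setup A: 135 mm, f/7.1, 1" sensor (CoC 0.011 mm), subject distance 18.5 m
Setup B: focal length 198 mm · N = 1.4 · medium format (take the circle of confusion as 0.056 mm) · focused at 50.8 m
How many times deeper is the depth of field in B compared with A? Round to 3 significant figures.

Setup A: H = 135²/(7.1×0.011) + 135 ≈ 233489.7 mm; DoF = Df − Dn = 20080.3 − 17150.3 ≈ 2930.0 mm.
Setup B: H = 198²/(1.4×0.056) + 198 ≈ 500249.0 mm; DoF = Df − Dn = 56519 − 46132 ≈ 10387 mm.
Ratio = 10387 / 2930.0 ≈ 3.55.

3.55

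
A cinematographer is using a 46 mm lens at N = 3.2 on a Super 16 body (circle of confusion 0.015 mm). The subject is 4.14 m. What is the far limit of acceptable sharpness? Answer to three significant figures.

4.56 m

Hyperfocal distance H = f²/(N·c) + f = 46²/(3.2 × 0.015) + 46 = 2116/0.048 + 46 ≈ 44129.3 mm ≈ 44.13 m.
Far limit Df = s·(H − f)/(H − s) = 4140 × (44129.3 − 46) / (44129.3 − 4140) = 4140 × 44083.3 / 39989.3 ≈ 4563.8 mm ≈ 4.56 m.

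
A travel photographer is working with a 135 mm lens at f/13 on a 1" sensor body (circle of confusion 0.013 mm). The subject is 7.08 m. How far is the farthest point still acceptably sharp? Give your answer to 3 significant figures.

Hyperfocal distance H = f²/(N·c) + f = 135²/(13 × 0.013) + 135 = 18225/0.169 + 135 ≈ 107975.2 mm ≈ 108.0 m.
Far limit Df = s·(H − f)/(H − s) = 7080 × (107975.2 − 135) / (107975.2 − 7080) = 7080 × 107840.2 / 100895.2 ≈ 7567.3 mm ≈ 7.57 m.

7.57 m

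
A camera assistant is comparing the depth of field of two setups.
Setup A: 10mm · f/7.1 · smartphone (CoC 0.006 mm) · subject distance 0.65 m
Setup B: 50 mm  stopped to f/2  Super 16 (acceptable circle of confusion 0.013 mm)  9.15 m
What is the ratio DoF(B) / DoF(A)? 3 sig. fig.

4.56

Setup A: H = 10²/(7.1×0.006) + 10 ≈ 2357.4 mm; DoF = Df − Dn = 893.64 − 510.75 ≈ 382.89 mm.
Setup B: H = 50²/(2×0.013) + 50 ≈ 96203.8 mm; DoF = Df − Dn = 10106.5 − 8358.9 ≈ 1747.6 mm.
Ratio = 1747.6 / 382.89 ≈ 4.56.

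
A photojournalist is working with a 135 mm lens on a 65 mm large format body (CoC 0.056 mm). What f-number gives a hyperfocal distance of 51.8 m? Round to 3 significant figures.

f/6.30

Rearrange H = f²/(N·c) + f for N: N = f² / ((H − f)·c).
N = 135² / ((51800 − 135) × 0.056) = 18225 / 2893 ≈ 6.30.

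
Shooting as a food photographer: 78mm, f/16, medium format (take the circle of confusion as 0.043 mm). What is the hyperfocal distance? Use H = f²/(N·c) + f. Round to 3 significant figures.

Hyperfocal distance H = f²/(N·c) + f = 78²/(16 × 0.043) + 78 = 6084/0.688 + 78 ≈ 8921.0 mm ≈ 8.92 m.

8.92 m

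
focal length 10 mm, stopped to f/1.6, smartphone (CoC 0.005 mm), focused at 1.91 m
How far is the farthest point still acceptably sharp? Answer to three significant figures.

Hyperfocal distance H = f²/(N·c) + f = 10²/(1.6 × 0.005) + 10 = 100/0.008 + 10 ≈ 12510.0 mm ≈ 12.51 m.
Far limit Df = s·(H − f)/(H − s) = 1910 × (12510.0 − 10) / (12510.0 − 1910) = 1910 × 12500.0 / 10600.0 ≈ 2252.4 mm ≈ 2.25 m.

2.25 m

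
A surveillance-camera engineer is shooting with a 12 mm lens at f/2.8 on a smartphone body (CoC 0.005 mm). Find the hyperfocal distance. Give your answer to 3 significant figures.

Hyperfocal distance H = f²/(N·c) + f = 12²/(2.8 × 0.005) + 12 = 144/0.014 + 12 ≈ 10297.7 mm ≈ 10.3 m.

10.3 m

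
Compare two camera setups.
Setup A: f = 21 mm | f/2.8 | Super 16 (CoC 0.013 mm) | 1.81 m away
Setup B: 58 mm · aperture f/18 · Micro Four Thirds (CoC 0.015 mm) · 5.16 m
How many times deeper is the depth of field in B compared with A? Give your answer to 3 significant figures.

9.29

Setup A: H = 21²/(2.8×0.013) + 21 ≈ 12136.4 mm; DoF = Df − Dn = 2123.57 − 1577.12 ≈ 546.45 mm.
Setup B: H = 58²/(18×0.015) + 58 ≈ 12517.3 mm; DoF = Df − Dn = 8738.3 − 3660.9 ≈ 5077.4 mm.
Ratio = 5077.4 / 546.45 ≈ 9.29.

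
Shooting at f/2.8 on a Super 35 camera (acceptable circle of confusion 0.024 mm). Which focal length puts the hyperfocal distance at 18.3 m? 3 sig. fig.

35.0 mm

From H = f²/(N·c) + f, with f ≪ H: f ≈ √(H·N·c) = √(18300 × 2.8 × 0.024) = √1229.8 ≈ 35.07 mm.
Exact: f² + N·c·f − N·c·H = 0 ⇒ f = (−N·c + √((N·c)² + 4·N·c·H))/2 = (−0.0672 + √4919.0)/2 ≈ 35.034 mm ≈ 35.0 mm.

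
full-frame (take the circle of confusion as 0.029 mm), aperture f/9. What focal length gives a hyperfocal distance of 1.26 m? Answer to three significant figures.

From H = f²/(N·c) + f, with f ≪ H: f ≈ √(H·N·c) = √(1260 × 9 × 0.029) = √328.86 ≈ 18.13 mm.
Exact: f² + N·c·f − N·c·H = 0 ⇒ f = (−N·c + √((N·c)² + 4·N·c·H))/2 = (−0.261 + √1315.5)/2 ≈ 18.004 mm ≈ 18.0 mm.

18.0 mm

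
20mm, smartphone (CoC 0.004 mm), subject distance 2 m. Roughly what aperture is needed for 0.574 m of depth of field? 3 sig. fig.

f/7.10

Write h = H − f = f²/(N·c). The thin-lens limits are Dn = s·h/(h + (s−f)) and Df = s·h/(h − (s−f)), so DoF = Df − Dn = 2·s·(s−f)·h / (h² − (s−f)²).
That is a quadratic in h: DoF·h² − 2·s·(s−f)·h − DoF·(s−f)² = 0 ⇒ h = (s−f)·(s + √(s² + DoF²)) / DoF = 1980 × (2000 + √(2000² + 574²)) / 574 = 1980 × (2000 + 2080.74) / 574 ≈ 14076 mm.
Then N = f²/(c·h) = 20² / (0.004 × 14076) = 400 / 56.306 ≈ 7.10.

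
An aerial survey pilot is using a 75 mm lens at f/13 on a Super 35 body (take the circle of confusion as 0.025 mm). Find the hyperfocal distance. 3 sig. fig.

Hyperfocal distance H = f²/(N·c) + f = 75²/(13 × 0.025) + 75 = 5625/0.325 + 75 ≈ 17382.7 mm ≈ 17.4 m.

17.4 m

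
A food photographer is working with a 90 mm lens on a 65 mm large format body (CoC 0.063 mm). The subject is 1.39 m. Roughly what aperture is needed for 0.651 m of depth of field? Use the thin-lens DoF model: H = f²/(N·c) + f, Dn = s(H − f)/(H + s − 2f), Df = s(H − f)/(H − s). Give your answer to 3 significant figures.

f/22

Write h = H − f = f²/(N·c). The thin-lens limits are Dn = s·h/(h + (s−f)) and Df = s·h/(h − (s−f)), so DoF = Df − Dn = 2·s·(s−f)·h / (h² − (s−f)²).
That is a quadratic in h: DoF·h² − 2·s·(s−f)·h − DoF·(s−f)² = 0 ⇒ h = (s−f)·(s + √(s² + DoF²)) / DoF = 1300 × (1390 + √(1390² + 651²)) / 651 = 1300 × (1390 + 1534.89) / 651 ≈ 5840.8 mm.
Then N = f²/(c·h) = 90² / (0.063 × 5840.8) = 8100 / 367.97 ≈ 22.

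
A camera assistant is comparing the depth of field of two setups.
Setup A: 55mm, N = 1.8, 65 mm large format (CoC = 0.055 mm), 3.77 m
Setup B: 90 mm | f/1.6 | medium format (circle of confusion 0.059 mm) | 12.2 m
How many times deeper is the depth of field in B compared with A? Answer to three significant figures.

3.78

Setup A: H = 55²/(1.8×0.055) + 55 ≈ 30610.6 mm; DoF = Df − Dn = 4291.81 − 3361.32 ≈ 930.49 mm.
Setup B: H = 90²/(1.6×0.059) + 90 ≈ 85895.1 mm; DoF = Df − Dn = 14204.8 − 10691.1 ≈ 3513.7 mm.
Ratio = 3513.7 / 930.49 ≈ 3.78.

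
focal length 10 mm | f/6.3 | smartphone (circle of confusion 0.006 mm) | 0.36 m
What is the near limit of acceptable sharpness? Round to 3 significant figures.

318 mm

Hyperfocal distance H = f²/(N·c) + f = 10²/(6.3 × 0.006) + 10 = 100/0.0378 + 10 ≈ 2655.5 mm ≈ 2.656 m.
Near limit Dn = s·(H − f)/(H + s − 2f) = 360 × (2655.5 − 10) / (2655.5 + 360 − 2 × 10) = 360 × 2645.5 / 2995.5 ≈ 317.94 mm.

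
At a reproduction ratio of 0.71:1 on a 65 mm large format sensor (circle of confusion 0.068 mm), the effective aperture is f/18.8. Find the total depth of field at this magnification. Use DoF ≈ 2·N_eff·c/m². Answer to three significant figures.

5.07 mm

At magnification m, DoF ≈ 2·N_eff·c/m² = 2 × 18.8 × 0.068 / 0.71² = 2.557 / 0.5041 ≈ 5.07 mm.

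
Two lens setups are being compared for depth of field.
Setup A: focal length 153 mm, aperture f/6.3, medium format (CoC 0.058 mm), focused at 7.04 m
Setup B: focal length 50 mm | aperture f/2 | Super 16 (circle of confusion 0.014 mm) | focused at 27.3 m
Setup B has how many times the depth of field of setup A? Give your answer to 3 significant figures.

12.0

Setup A: H = 153²/(6.3×0.058) + 153 ≈ 64217.0 mm; DoF = Df − Dn = 7888.0 − 6356.6 ≈ 1531.4 mm.
Setup B: H = 50²/(2×0.014) + 50 ≈ 89335.7 mm; DoF = Df − Dn = 39292 − 20916 ≈ 18376 mm.
Ratio = 18376 / 1531.4 ≈ 12.0.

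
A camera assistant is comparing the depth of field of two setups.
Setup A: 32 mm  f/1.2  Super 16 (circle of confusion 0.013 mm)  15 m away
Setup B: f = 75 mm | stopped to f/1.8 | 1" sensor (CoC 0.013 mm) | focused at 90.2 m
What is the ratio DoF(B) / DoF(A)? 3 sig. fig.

10.9

Setup A: H = 32²/(1.2×0.013) + 32 ≈ 65673.0 mm; DoF = Df − Dn = 19430.8 − 12214.7 ≈ 7216.1 mm.
Setup B: H = 75²/(1.8×0.013) + 75 ≈ 240459.6 mm; DoF = Df − Dn = 144302 − 65604 ≈ 78698 mm.
Ratio = 78698 / 7216.1 ≈ 10.9.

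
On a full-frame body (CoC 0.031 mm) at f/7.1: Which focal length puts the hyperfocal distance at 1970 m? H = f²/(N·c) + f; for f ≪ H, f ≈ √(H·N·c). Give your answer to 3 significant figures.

658 mm

From H = f²/(N·c) + f, with f ≪ H: f ≈ √(H·N·c) = √(1970000 × 7.1 × 0.031) = √433597 ≈ 658.5 mm.
Exact: f² + N·c·f − N·c·H = 0 ⇒ f = (−N·c + √((N·c)² + 4·N·c·H))/2 = (−0.2201 + √1734388)/2 ≈ 658.37 mm ≈ 658 mm.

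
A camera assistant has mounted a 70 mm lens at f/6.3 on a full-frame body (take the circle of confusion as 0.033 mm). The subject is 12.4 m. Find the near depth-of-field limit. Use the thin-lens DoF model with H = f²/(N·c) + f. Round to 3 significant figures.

Hyperfocal distance H = f²/(N·c) + f = 70²/(6.3 × 0.033) + 70 = 4900/0.2079 + 70 ≈ 23639.0 mm ≈ 23.64 m.
Near limit Dn = s·(H − f)/(H + s − 2f) = 12400 × (23639.0 − 70) / (23639.0 + 12400 − 2 × 70) = 12400 × 23569.0 / 35899.0 ≈ 8141.1 mm ≈ 8.14 m.

8.14 m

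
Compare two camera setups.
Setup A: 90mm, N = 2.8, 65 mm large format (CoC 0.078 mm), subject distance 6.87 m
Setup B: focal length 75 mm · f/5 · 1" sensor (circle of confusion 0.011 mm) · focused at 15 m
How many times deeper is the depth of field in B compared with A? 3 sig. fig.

Setup A: H = 90²/(2.8×0.078) + 90 ≈ 37177.9 mm; DoF = Df − Dn = 8406.8 − 5808.2 ≈ 2598.6 mm.
Setup B: H = 75²/(5×0.011) + 75 ≈ 102347.7 mm; DoF = Df − Dn = 17563.0 − 13089.8 ≈ 4473.2 mm.
Ratio = 4473.2 / 2598.6 ≈ 1.72.

1.72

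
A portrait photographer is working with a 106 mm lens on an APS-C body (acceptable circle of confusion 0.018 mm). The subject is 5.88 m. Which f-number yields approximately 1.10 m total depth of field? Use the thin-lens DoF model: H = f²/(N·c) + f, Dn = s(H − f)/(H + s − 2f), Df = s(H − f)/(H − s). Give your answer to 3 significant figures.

Write h = H − f = f²/(N·c). The thin-lens limits are Dn = s·h/(h + (s−f)) and Df = s·h/(h − (s−f)), so DoF = Df − Dn = 2·s·(s−f)·h / (h² − (s−f)²).
That is a quadratic in h: DoF·h² − 2·s·(s−f)·h − DoF·(s−f)² = 0 ⇒ h = (s−f)·(s + √(s² + DoF²)) / DoF = 5774 × (5880 + √(5880² + 1100²)) / 1100 = 5774 × (5880 + 5982.01) / 1100 ≈ 62265 mm.
Then N = f²/(c·h) = 106² / (0.018 × 62265) = 11236 / 1120.8 ≈ 10.

f/10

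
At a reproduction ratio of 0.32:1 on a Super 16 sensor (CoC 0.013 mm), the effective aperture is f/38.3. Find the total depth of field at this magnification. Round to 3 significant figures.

9.72 mm

At magnification m, DoF ≈ 2·N_eff·c/m² = 2 × 38.3 × 0.013 / 0.32² = 0.9958 / 0.1024 ≈ 9.72 mm.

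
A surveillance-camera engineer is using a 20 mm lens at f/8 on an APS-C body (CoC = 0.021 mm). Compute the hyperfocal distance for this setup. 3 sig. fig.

2.40 m

Hyperfocal distance H = f²/(N·c) + f = 20²/(8 × 0.021) + 20 = 400/0.168 + 20 ≈ 2401.0 mm ≈ 2.40 m.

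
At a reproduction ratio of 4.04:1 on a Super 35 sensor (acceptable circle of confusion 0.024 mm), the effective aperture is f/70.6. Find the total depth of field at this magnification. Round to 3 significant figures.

At magnification m, DoF ≈ 2·N_eff·c/m² = 2 × 70.6 × 0.024 / 4.04² = 3.389 / 16.32 ≈ 0.208 mm.

0.208 mm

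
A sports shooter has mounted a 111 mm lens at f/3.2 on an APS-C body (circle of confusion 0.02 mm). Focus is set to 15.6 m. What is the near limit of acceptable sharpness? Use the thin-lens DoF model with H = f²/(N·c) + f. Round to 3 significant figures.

14.4 m

Hyperfocal distance H = f²/(N·c) + f = 111²/(3.2 × 0.02) + 111 = 12321/0.064 + 111 ≈ 192626.6 mm ≈ 192.6 m.
Near limit Dn = s·(H − f)/(H + s − 2f) = 15600 × (192626.6 − 111) / (192626.6 + 15600 − 2 × 111) = 15600 × 192515.6 / 208004.6 ≈ 14438 mm ≈ 14.4 m.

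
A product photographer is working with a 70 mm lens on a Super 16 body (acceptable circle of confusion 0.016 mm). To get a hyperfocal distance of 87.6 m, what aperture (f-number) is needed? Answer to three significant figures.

Rearrange H = f²/(N·c) + f for N: N = f² / ((H − f)·c).
N = 70² / ((87600 − 70) × 0.016) = 4900 / 1400 ≈ 3.50.

f/3.50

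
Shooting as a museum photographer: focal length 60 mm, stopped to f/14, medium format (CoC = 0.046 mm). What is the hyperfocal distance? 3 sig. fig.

Hyperfocal distance H = f²/(N·c) + f = 60²/(14 × 0.046) + 60 = 3600/0.644 + 60 ≈ 5650.1 mm ≈ 5.65 m.

5.65 m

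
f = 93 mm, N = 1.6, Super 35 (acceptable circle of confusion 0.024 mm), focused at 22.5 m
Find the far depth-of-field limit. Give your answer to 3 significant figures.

25.0 m

Hyperfocal distance H = f²/(N·c) + f = 93²/(1.6 × 0.024) + 93 = 8649/0.0384 + 93 ≈ 225327.4 mm ≈ 225.3 m.
Far limit Df = s·(H − f)/(H − s) = 22500 × (225327.4 − 93) / (225327.4 − 22500) = 22500 × 225234.4 / 202827.4 ≈ 24986 mm ≈ 25.0 m.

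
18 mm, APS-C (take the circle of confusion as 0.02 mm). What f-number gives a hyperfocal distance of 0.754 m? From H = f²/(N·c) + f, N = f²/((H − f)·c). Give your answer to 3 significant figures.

f/22

Rearrange H = f²/(N·c) + f for N: N = f² / ((H − f)·c).
N = 18² / ((754 − 18) × 0.02) = 324 / 14.72 ≈ 22.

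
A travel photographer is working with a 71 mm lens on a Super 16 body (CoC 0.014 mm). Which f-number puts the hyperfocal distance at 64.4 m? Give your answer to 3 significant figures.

Rearrange H = f²/(N·c) + f for N: N = f² / ((H − f)·c).
N = 71² / ((64400 − 71) × 0.014) = 5041 / 900.6 ≈ 5.60.

f/5.60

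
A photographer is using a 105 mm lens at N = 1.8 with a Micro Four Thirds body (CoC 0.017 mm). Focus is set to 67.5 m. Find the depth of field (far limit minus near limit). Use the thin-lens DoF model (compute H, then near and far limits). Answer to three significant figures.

Hyperfocal distance H = f²/(N·c) + f = 105²/(1.8 × 0.017) + 105 = 11025/0.0306 + 105 ≈ 360399.1 mm ≈ 360.4 m.
Near limit Dn = s·(H − f)/(H + s − 2f) = 67500 × (360399.1 − 105) / (360399.1 + 67500 − 2 × 105) = 67500 × 360294.1 / 427689.1 ≈ 56863 mm.
Far limit Df = s·(H − f)/(H − s) = 67500 × (360399.1 − 105) / (360399.1 − 67500) = 67500 × 360294.1 / 292899.1 ≈ 83031 mm.
Depth of field = Df − Dn = 83031 − 56863 ≈ 26168 mm ≈ 26.2 m.

26.2 m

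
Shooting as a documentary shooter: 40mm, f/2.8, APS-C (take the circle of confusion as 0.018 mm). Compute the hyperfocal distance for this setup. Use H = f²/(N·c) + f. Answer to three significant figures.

Hyperfocal distance H = f²/(N·c) + f = 40²/(2.8 × 0.018) + 40 = 1600/0.0504 + 40 ≈ 31786.0 mm ≈ 31.8 m.

31.8 m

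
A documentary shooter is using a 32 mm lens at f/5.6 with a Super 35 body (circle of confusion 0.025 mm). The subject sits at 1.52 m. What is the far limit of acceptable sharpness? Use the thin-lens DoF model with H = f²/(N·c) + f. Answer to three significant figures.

Hyperfocal distance H = f²/(N·c) + f = 32²/(5.6 × 0.025) + 32 = 1024/0.14 + 32 ≈ 7346.3 mm ≈ 7.346 m.
Far limit Df = s·(H − f)/(H − s) = 1520 × (7346.3 − 32) / (7346.3 − 1520) = 1520 × 7314.3 / 5826.3 ≈ 1908.2 mm ≈ 1.91 m.

1.91 m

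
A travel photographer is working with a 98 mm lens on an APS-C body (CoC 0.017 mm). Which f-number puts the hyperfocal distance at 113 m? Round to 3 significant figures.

Rearrange H = f²/(N·c) + f for N: N = f² / ((H − f)·c).
N = 98² / ((113000 − 98) × 0.017) = 9604 / 1919 ≈ 5.

f/5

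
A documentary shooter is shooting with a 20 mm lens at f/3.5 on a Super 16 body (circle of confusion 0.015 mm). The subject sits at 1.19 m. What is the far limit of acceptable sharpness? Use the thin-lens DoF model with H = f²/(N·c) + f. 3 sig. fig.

1.41 m

Hyperfocal distance H = f²/(N·c) + f = 20²/(3.5 × 0.015) + 20 = 400/0.0525 + 20 ≈ 7639.0 mm ≈ 7.639 m.
Far limit Df = s·(H − f)/(H − s) = 1190 × (7639.0 − 20) / (7639.0 − 1190) = 1190 × 7619.0 / 6449.0 ≈ 1405.9 mm ≈ 1.41 m.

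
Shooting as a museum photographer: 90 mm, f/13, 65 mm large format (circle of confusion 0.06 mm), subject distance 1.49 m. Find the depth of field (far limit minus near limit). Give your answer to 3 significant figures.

Hyperfocal distance H = f²/(N·c) + f = 90²/(13 × 0.06) + 90 = 8100/0.78 + 90 ≈ 10474.6 mm ≈ 10.47 m.
Near limit Dn = s·(H − f)/(H + s − 2f) = 1490 × (10474.6 − 90) / (10474.6 + 1490 − 2 × 90) = 1490 × 10384.6 / 11784.6 ≈ 1312.99 mm.
Far limit Df = s·(H − f)/(H − s) = 1490 × (10474.6 − 90) / (10474.6 − 1490) = 1490 × 10384.6 / 8984.6 ≈ 1722.17 mm.
Depth of field = Df − Dn = 1722.17 − 1312.99 ≈ 409.18 mm.

409 mm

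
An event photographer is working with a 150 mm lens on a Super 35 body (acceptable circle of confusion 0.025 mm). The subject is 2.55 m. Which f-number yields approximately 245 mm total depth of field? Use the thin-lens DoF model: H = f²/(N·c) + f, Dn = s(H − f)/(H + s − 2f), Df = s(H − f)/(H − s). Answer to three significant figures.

Write h = H − f = f²/(N·c). The thin-lens limits are Dn = s·h/(h + (s−f)) and Df = s·h/(h − (s−f)), so DoF = Df − Dn = 2·s·(s−f)·h / (h² − (s−f)²).
That is a quadratic in h: DoF·h² − 2·s·(s−f)·h − DoF·(s−f)² = 0 ⇒ h = (s−f)·(s + √(s² + DoF²)) / DoF = 2400 × (2550 + √(2550² + 245²)) / 245 = 2400 × (2550 + 2561.74) / 245 ≈ 50074 mm.
Then N = f²/(c·h) = 150² / (0.025 × 50074) = 22500 / 1251.9 ≈ 18.

f/18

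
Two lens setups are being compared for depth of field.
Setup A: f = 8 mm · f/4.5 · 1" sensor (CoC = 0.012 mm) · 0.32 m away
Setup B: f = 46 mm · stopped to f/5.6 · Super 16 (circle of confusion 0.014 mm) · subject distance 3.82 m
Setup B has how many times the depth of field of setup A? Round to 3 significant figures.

Setup A: H = 8²/(4.5×0.012) + 8 ≈ 1193.2 mm; DoF = Df − Dn = 434.34 − 253.31 ≈ 181.03 mm.
Setup B: H = 46²/(5.6×0.014) + 46 ≈ 27035.8 mm; DoF = Df − Dn = 4441.0 − 3351.4 ≈ 1089.6 mm.
Ratio = 1089.6 / 181.03 ≈ 6.02.

6.02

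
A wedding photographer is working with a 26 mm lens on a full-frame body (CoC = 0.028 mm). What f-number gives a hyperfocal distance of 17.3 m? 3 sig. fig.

Rearrange H = f²/(N·c) + f for N: N = f² / ((H − f)·c).
N = 26² / ((17300 − 26) × 0.028) = 676 / 483.7 ≈ 1.40.

f/1.40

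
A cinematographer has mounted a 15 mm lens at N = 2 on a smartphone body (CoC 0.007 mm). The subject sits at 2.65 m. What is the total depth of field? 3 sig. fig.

0.893 m

Hyperfocal distance H = f²/(N·c) + f = 15²/(2 × 0.007) + 15 = 225/0.014 + 15 ≈ 16086.4 mm ≈ 16.09 m.
Near limit Dn = s·(H − f)/(H + s − 2f) = 2650 × (16086.4 − 15) / (16086.4 + 2650 − 2 × 15) = 2650 × 16071.4 / 18706.4 ≈ 2276.72 mm.
Far limit Df = s·(H − f)/(H − s) = 2650 × (16086.4 − 15) / (16086.4 − 2650) = 2650 × 16071.4 / 13436.4 ≈ 3169.69 mm.
Depth of field = Df − Dn = 3169.69 − 2276.72 ≈ 892.97 mm ≈ 0.893 m.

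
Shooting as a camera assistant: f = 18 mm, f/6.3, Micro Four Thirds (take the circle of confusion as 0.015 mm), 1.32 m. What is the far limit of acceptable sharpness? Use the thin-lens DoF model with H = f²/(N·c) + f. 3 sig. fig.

Hyperfocal distance H = f²/(N·c) + f = 18²/(6.3 × 0.015) + 18 = 324/0.0945 + 18 ≈ 3446.6 mm ≈ 3.447 m.
Far limit Df = s·(H − f)/(H − s) = 1320 × (3446.6 − 18) / (3446.6 − 1320) = 1320 × 3428.6 / 2126.6 ≈ 2128.2 mm ≈ 2.13 m.

2.13 m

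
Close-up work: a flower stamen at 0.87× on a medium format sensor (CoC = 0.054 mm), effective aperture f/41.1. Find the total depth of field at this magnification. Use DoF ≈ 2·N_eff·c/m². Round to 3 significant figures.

At magnification m, DoF ≈ 2·N_eff·c/m² = 2 × 41.1 × 0.054 / 0.87² = 4.439 / 0.7569 ≈ 5.86 mm.

5.86 mm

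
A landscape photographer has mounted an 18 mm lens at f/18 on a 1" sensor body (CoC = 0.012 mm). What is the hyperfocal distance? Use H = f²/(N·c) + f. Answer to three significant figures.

1.52 m

Hyperfocal distance H = f²/(N·c) + f = 18²/(18 × 0.012) + 18 = 324/0.216 + 18 ≈ 1518.0 mm ≈ 1.52 m.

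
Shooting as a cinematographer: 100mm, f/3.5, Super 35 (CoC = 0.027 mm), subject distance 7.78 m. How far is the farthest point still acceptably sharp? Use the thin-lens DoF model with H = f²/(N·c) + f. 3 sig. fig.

Hyperfocal distance H = f²/(N·c) + f = 100²/(3.5 × 0.027) + 100 = 10000/0.0945 + 100 ≈ 105920.1 mm ≈ 105.9 m.
Far limit Df = s·(H − f)/(H − s) = 7780 × (105920.1 − 100) / (105920.1 − 7780) = 7780 × 105820.1 / 98140.1 ≈ 8388.8 mm ≈ 8.39 m.

8.39 m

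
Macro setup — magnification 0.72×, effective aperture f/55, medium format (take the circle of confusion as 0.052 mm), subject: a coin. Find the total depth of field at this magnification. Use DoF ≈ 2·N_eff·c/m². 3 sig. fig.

At magnification m, DoF ≈ 2·N_eff·c/m² = 2 × 55 × 0.052 / 0.72² = 5.72 / 0.5184 ≈ 11 mm.

11.0 mm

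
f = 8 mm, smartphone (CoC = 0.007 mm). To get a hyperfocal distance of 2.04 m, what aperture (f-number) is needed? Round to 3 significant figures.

Rearrange H = f²/(N·c) + f for N: N = f² / ((H − f)·c).
N = 8² / ((2040 − 8) × 0.007) = 64 / 14.22 ≈ 4.50.

f/4.50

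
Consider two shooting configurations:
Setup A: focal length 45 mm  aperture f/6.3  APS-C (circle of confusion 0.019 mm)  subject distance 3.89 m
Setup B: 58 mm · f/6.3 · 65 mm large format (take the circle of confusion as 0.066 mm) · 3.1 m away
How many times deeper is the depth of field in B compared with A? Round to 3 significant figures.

1.46

Setup A: H = 45²/(6.3×0.019) + 45 ≈ 16962.3 mm; DoF = Df − Dn = 5034.2 − 3169.6 ≈ 1864.6 mm.
Setup B: H = 58²/(6.3×0.066) + 58 ≈ 8148.4 mm; DoF = Df − Dn = 4967.9 − 2252.9 ≈ 2715.0 mm.
Ratio = 2715.0 / 1864.6 ≈ 1.46.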